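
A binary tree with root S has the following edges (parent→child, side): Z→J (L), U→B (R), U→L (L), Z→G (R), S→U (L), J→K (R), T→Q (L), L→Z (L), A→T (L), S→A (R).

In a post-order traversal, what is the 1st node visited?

K

Post-order visits the left subtree, then the right subtree, then the node.
At S: go left to U.
  At U: go left to L.
    At L: go left to Z.
      At Z: go left to J.
        At J: no left child.
        At J: go right to K.
          K is a leaf — visit K.
        Visit J.
      At Z: go right to G.
        G is a leaf — visit G.
      Visit Z.
    At L: no right child.
    Visit L.
  At U: go right to B.
    B is a leaf — visit B.
  Visit U.
At S: go right to A.
  At A: go left to T.
    At T: go left to Q.
      Q is a leaf — visit Q.
    At T: no right child.
    Visit T.
  At A: no right child.
  Visit A.
Visit S.
Full post-order sequence: K, J, G, Z, L, B, U, Q, T, A, S.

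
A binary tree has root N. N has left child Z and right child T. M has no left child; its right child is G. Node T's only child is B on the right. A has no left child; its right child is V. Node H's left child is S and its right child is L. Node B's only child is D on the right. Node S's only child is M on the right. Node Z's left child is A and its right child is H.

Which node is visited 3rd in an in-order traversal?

Z

In-order visits the left subtree, then the node, then the right subtree.
At N: go left to Z.
  At Z: go left to A.
    At A: no left child.
    Visit A.
    At A: go right to V.
      V is a leaf — visit V.
  Visit Z.
  At Z: go right to H.
    At H: go left to S.
      At S: no left child.
      Visit S.
      At S: go right to M.
        At M: no left child.
        Visit M.
        At M: go right to G.
          G is a leaf — visit G.
    Visit H.
    At H: go right to L.
      L is a leaf — visit L.
Visit N.
At N: go right to T.
  At T: no left child.
  Visit T.
  At T: go right to B.
    At B: no left child.
    Visit B.
    At B: go right to D.
      D is a leaf — visit D.
Full in-order sequence: A, V, Z, S, M, G, H, L, N, T, B, D.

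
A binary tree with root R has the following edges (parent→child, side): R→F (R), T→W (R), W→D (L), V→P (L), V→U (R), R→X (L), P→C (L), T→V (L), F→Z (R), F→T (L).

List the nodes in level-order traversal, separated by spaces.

R X F T Z V W P U D C

Level-order visits nodes level by level from the root, left to right within each level.
Level 0: R
Level 1: X, F
Level 2: T, Z
Level 3: V, W
Level 4: P, U, D
Level 5: C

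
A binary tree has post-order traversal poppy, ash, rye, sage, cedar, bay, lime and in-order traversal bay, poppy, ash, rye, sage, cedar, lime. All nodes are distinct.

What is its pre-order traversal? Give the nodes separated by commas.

The last element of post-order is the root; it splits in-order into left and right subtrees.
Root lime: left subtree has 6 nodes {bay, poppy, ash, rye, sage, cedar}, right has 0 { }.
  Root bay: left subtree has 0 nodes { }, right has 5 {poppy, ash, rye, sage, cedar}.
    Root cedar: left subtree has 4 nodes {poppy, ash, rye, sage}, right has 0 { }.
      Root sage: left subtree has 3 nodes {poppy, ash, rye}, right has 0 { }.
        Root rye: left subtree has 2 nodes {poppy, ash}, right has 0 { }.
          Root ash: left subtree has 1 node {poppy}, right has 0 { }.

lime, bay, cedar, sage, rye, ash, poppy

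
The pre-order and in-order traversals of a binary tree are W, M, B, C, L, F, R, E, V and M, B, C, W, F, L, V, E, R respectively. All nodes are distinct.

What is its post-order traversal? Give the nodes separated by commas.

C, B, M, F, V, E, R, L, W

The first element of pre-order is the root; it splits in-order into left and right subtrees.
Root W: left subtree has 3 nodes {M, B, C}, right has 5 {F, L, V, E, R}.
  Root M: left subtree has 0 nodes { }, right has 2 {B, C}.
    Root B: left subtree has 0 nodes { }, right has 1 {C}.
  Root L: left subtree has 1 node {F}, right has 3 {V, E, R}.
    Root R: left subtree has 2 nodes {V, E}, right has 0 { }.
      Root E: left subtree has 1 node {V}, right has 0 { }.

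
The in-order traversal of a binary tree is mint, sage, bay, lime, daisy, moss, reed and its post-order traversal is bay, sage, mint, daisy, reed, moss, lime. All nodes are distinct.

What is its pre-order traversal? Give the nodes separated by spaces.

The last element of post-order is the root; it splits in-order into left and right subtrees.
Root lime: left subtree has 3 nodes {mint, sage, bay}, right has 3 {daisy, moss, reed}.
  Root mint: left subtree has 0 nodes { }, right has 2 {sage, bay}.
    Root sage: left subtree has 0 nodes { }, right has 1 {bay}.
  Root moss: left subtree has 1 node {daisy}, right has 1 {reed}.

lime mint sage bay moss daisy reed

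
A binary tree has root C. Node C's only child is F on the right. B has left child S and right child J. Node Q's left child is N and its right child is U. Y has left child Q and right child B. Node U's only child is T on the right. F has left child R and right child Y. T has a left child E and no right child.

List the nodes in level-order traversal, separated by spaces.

C F R Y Q B N U S J T E

Level-order visits nodes level by level from the root, left to right within each level.
Level 0: C
Level 1: F
Level 2: R, Y
Level 3: Q, B
Level 4: N, U, S, J
Level 5: T
Level 6: E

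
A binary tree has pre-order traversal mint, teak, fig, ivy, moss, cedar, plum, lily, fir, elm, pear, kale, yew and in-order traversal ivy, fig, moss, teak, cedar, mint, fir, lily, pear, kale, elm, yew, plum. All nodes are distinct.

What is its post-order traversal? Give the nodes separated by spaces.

The first element of pre-order is the root; it splits in-order into left and right subtrees.
Root mint: left subtree has 5 nodes {ivy, fig, moss, teak, cedar}, right has 7 {fir, lily, pear, kale, elm, yew, plum}.
  Root teak: left subtree has 3 nodes {ivy, fig, moss}, right has 1 {cedar}.
    Root fig: left subtree has 1 node {ivy}, right has 1 {moss}.
  Root plum: left subtree has 6 nodes {fir, lily, pear, kale, elm, yew}, right has 0 { }.
    Root lily: left subtree has 1 node {fir}, right has 4 {pear, kale, elm, yew}.
      Root elm: left subtree has 2 nodes {pear, kale}, right has 1 {yew}.
        Root pear: left subtree has 0 nodes { }, right has 1 {kale}.

ivy moss fig cedar teak fir kale pear yew elm lily plum mint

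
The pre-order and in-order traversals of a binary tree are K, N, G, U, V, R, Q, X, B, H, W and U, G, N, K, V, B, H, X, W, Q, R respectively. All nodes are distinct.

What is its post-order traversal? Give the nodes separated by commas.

U, G, N, H, B, W, X, Q, R, V, K

The first element of pre-order is the root; it splits in-order into left and right subtrees.
Root K: left subtree has 3 nodes {U, G, N}, right has 7 {V, B, H, X, W, Q, R}.
  Root N: left subtree has 2 nodes {U, G}, right has 0 { }.
    Root G: left subtree has 1 node {U}, right has 0 { }.
  Root V: left subtree has 0 nodes { }, right has 6 {B, H, X, W, Q, R}.
    Root R: left subtree has 5 nodes {B, H, X, W, Q}, right has 0 { }.
      Root Q: left subtree has 4 nodes {B, H, X, W}, right has 0 { }.
        Root X: left subtree has 2 nodes {B, H}, right has 1 {W}.
          Root B: left subtree has 0 nodes { }, right has 1 {H}.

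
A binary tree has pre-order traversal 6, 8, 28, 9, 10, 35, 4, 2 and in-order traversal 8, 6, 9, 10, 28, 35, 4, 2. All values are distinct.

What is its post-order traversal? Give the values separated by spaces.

The first element of pre-order is the root; it splits in-order into left and right subtrees.
Root 6: left subtree has 1 node {8}, right has 6 {9, 10, 28, 35, 4, 2}.
  Root 28: left subtree has 2 nodes {9, 10}, right has 3 {35, 4, 2}.
    Root 9: left subtree has 0 nodes { }, right has 1 {10}.
    Root 35: left subtree has 0 nodes { }, right has 2 {4, 2}.
      Root 4: left subtree has 0 nodes { }, right has 1 {2}.

8 10 9 2 4 35 28 6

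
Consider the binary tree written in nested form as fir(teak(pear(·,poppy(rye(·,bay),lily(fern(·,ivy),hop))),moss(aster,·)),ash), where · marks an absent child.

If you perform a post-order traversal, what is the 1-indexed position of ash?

12

Post-order visits the left subtree, then the right subtree, then the node.
At fir: go left to teak.
  At teak: go left to pear.
    At pear: no left child.
    At pear: go right to poppy.
      At poppy: go left to rye.
        At rye: no left child.
        At rye: go right to bay.
          bay is a leaf — visit bay.
        Visit rye.
      At poppy: go right to lily.
        At lily: go left to fern.
          At fern: no left child.
          At fern: go right to ivy.
            ivy is a leaf — visit ivy.
          Visit fern.
        At lily: go right to hop.
          hop is a leaf — visit hop.
        Visit lily.
      Visit poppy.
    Visit pear.
  At teak: go right to moss.
    At moss: go left to aster.
      aster is a leaf — visit aster.
    At moss: no right child.
    Visit moss.
  Visit teak.
At fir: go right to ash.
  ash is a leaf — visit ash.
Visit fir.
Full post-order sequence: bay, rye, ivy, fern, hop, lily, poppy, pear, aster, moss, teak, ash, fir.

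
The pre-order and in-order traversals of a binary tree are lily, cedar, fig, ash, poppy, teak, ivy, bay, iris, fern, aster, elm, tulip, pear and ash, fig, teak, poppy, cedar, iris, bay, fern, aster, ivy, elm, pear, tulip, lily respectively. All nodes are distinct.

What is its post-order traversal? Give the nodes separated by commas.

The first element of pre-order is the root; it splits in-order into left and right subtrees.
Root lily: left subtree has 13 nodes {ash, fig, teak, poppy, cedar, iris, bay, fern, aster, ivy, elm, pear, tulip}, right has 0 { }.
  Root cedar: left subtree has 4 nodes {ash, fig, teak, poppy}, right has 8 {iris, bay, fern, aster, ivy, elm, pear, tulip}.
    Root fig: left subtree has 1 node {ash}, right has 2 {teak, poppy}.
      Root poppy: left subtree has 1 node {teak}, right has 0 { }.
    Root ivy: left subtree has 4 nodes {iris, bay, fern, aster}, right has 3 {elm, pear, tulip}.
      Root bay: left subtree has 1 node {iris}, right has 2 {fern, aster}.
        Root fern: left subtree has 0 nodes { }, right has 1 {aster}.
      Root elm: left subtree has 0 nodes { }, right has 2 {pear, tulip}.
        Root tulip: left subtree has 1 node {pear}, right has 0 { }.

ash, teak, poppy, fig, iris, aster, fern, bay, pear, tulip, elm, ivy, cedar, lily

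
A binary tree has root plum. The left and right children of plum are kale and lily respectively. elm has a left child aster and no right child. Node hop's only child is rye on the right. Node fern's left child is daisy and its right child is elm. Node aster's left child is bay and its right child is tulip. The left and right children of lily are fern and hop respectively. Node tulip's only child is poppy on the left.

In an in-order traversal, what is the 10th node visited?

lily

In-order visits the left subtree, then the node, then the right subtree.
At plum: go left to kale.
  kale is a leaf — visit kale.
Visit plum.
At plum: go right to lily.
  At lily: go left to fern.
    At fern: go left to daisy.
      daisy is a leaf — visit daisy.
    Visit fern.
    At fern: go right to elm.
      At elm: go left to aster.
        At aster: go left to bay.
          bay is a leaf — visit bay.
        Visit aster.
        At aster: go right to tulip.
          At tulip: go left to poppy.
            poppy is a leaf — visit poppy.
          Visit tulip.
          At tulip: no right child.
      Visit elm.
      At elm: no right child.
  Visit lily.
  At lily: go right to hop.
    At hop: no left child.
    Visit hop.
    At hop: go right to rye.
      rye is a leaf — visit rye.
Full in-order sequence: kale, plum, daisy, fern, bay, aster, poppy, tulip, elm, lily, hop, rye.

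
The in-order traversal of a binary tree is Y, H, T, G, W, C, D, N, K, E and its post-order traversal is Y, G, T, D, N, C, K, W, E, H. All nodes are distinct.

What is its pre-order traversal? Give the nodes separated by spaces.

H Y E W T G K C N D

The last element of post-order is the root; it splits in-order into left and right subtrees.
Root H: left subtree has 1 node {Y}, right has 8 {T, G, W, C, D, N, K, E}.
  Root E: left subtree has 7 nodes {T, G, W, C, D, N, K}, right has 0 { }.
    Root W: left subtree has 2 nodes {T, G}, right has 4 {C, D, N, K}.
      Root T: left subtree has 0 nodes { }, right has 1 {G}.
      Root K: left subtree has 3 nodes {C, D, N}, right has 0 { }.
        Root C: left subtree has 0 nodes { }, right has 2 {D, N}.
          Root N: left subtree has 1 node {D}, right has 0 { }.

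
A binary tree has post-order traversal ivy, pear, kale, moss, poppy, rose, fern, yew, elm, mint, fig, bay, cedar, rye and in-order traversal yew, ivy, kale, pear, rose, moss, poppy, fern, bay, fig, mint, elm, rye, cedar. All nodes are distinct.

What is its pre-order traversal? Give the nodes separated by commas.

rye, bay, yew, fern, rose, kale, ivy, pear, poppy, moss, fig, mint, elm, cedar

The last element of post-order is the root; it splits in-order into left and right subtrees.
Root rye: left subtree has 12 nodes {yew, ivy, kale, pear, rose, moss, poppy, fern, bay, fig, mint, elm}, right has 1 {cedar}.
  Root bay: left subtree has 8 nodes {yew, ivy, kale, pear, rose, moss, poppy, fern}, right has 3 {fig, mint, elm}.
    Root yew: left subtree has 0 nodes { }, right has 7 {ivy, kale, pear, rose, moss, poppy, fern}.
      Root fern: left subtree has 6 nodes {ivy, kale, pear, rose, moss, poppy}, right has 0 { }.
        Root rose: left subtree has 3 nodes {ivy, kale, pear}, right has 2 {moss, poppy}.
          Root kale: left subtree has 1 node {ivy}, right has 1 {pear}.
          Root poppy: left subtree has 1 node {moss}, right has 0 { }.
    Root fig: left subtree has 0 nodes { }, right has 2 {mint, elm}.
      Root mint: left subtree has 0 nodes { }, right has 1 {elm}.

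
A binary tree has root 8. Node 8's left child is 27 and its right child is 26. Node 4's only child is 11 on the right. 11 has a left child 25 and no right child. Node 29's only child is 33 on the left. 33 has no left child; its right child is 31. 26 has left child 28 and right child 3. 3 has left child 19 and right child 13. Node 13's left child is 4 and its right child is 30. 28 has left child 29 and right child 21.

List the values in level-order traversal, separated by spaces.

8 27 26 28 3 29 21 19 13 33 4 30 31 11 25

Level-order visits nodes level by level from the root, left to right within each level.
Level 0: 8
Level 1: 27, 26
Level 2: 28, 3
Level 3: 29, 21, 19, 13
Level 4: 33, 4, 30
Level 5: 31, 11
Level 6: 25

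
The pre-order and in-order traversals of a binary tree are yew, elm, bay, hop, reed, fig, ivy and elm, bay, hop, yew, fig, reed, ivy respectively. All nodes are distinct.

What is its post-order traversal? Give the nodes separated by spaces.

hop bay elm fig ivy reed yew

The first element of pre-order is the root; it splits in-order into left and right subtrees.
Root yew: left subtree has 3 nodes {elm, bay, hop}, right has 3 {fig, reed, ivy}.
  Root elm: left subtree has 0 nodes { }, right has 2 {bay, hop}.
    Root bay: left subtree has 0 nodes { }, right has 1 {hop}.
  Root reed: left subtree has 1 node {fig}, right has 1 {ivy}.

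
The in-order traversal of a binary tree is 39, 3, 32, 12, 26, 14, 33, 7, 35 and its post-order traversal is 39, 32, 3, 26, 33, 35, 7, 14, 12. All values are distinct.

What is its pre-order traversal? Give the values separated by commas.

12, 3, 39, 32, 14, 26, 7, 33, 35

The last element of post-order is the root; it splits in-order into left and right subtrees.
Root 12: left subtree has 3 nodes {39, 3, 32}, right has 5 {26, 14, 33, 7, 35}.
  Root 3: left subtree has 1 node {39}, right has 1 {32}.
  Root 14: left subtree has 1 node {26}, right has 3 {33, 7, 35}.
    Root 7: left subtree has 1 node {33}, right has 1 {35}.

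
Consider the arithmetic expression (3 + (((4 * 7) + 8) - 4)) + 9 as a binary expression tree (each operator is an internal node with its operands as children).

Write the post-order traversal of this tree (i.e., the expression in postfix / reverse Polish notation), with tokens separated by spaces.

3 4 7 * 8 + 4 - + 9 +

Post-order on an expression tree gives postfix notation: for each operator, emit left operand, right operand, then the operator.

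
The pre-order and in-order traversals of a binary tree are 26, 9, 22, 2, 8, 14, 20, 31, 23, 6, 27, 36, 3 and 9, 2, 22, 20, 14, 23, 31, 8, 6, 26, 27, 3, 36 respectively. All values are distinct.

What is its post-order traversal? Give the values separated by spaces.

The first element of pre-order is the root; it splits in-order into left and right subtrees.
Root 26: left subtree has 9 nodes {9, 2, 22, 20, 14, 23, 31, 8, 6}, right has 3 {27, 3, 36}.
  Root 9: left subtree has 0 nodes { }, right has 8 {2, 22, 20, 14, 23, 31, 8, 6}.
    Root 22: left subtree has 1 node {2}, right has 6 {20, 14, 23, 31, 8, 6}.
      Root 8: left subtree has 4 nodes {20, 14, 23, 31}, right has 1 {6}.
        Root 14: left subtree has 1 node {20}, right has 2 {23, 31}.
          Root 31: left subtree has 1 node {23}, right has 0 { }.
  Root 27: left subtree has 0 nodes { }, right has 2 {3, 36}.
    Root 36: left subtree has 1 node {3}, right has 0 { }.

2 20 23 31 14 6 8 22 9 3 36 27 26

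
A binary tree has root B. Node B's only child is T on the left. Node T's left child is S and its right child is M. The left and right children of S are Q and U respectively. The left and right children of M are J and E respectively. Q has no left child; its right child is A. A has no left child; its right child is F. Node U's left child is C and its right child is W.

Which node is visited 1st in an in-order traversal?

In-order visits the left subtree, then the node, then the right subtree.
At B: go left to T.
  At T: go left to S.
    At S: go left to Q.
      At Q: no left child.
      Visit Q.
      At Q: go right to A.
        At A: no left child.
        Visit A.
        At A: go right to F.
          F is a leaf — visit F.
    Visit S.
    At S: go right to U.
      At U: go left to C.
        C is a leaf — visit C.
      Visit U.
      At U: go right to W.
        W is a leaf — visit W.
  Visit T.
  At T: go right to M.
    At M: go left to J.
      J is a leaf — visit J.
    Visit M.
    At M: go right to E.
      E is a leaf — visit E.
Visit B.
At B: no right child.
Full in-order sequence: Q, A, F, S, C, U, W, T, J, M, E, B.

Q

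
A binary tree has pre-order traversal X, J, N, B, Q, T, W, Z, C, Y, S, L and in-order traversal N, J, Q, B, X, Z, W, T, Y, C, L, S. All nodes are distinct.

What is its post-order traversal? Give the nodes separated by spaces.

N Q B J Z W Y L S C T X

The first element of pre-order is the root; it splits in-order into left and right subtrees.
Root X: left subtree has 4 nodes {N, J, Q, B}, right has 7 {Z, W, T, Y, C, L, S}.
  Root J: left subtree has 1 node {N}, right has 2 {Q, B}.
    Root B: left subtree has 1 node {Q}, right has 0 { }.
  Root T: left subtree has 2 nodes {Z, W}, right has 4 {Y, C, L, S}.
    Root W: left subtree has 1 node {Z}, right has 0 { }.
    Root C: left subtree has 1 node {Y}, right has 2 {L, S}.
      Root S: left subtree has 1 node {L}, right has 0 { }.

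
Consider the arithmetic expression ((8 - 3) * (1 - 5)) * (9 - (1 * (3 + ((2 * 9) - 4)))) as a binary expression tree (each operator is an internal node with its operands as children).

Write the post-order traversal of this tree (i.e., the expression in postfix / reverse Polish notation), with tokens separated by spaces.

Post-order on an expression tree gives postfix notation: for each operator, emit left operand, right operand, then the operator.

8 3 - 1 5 - * 9 1 3 2 9 * 4 - + * - *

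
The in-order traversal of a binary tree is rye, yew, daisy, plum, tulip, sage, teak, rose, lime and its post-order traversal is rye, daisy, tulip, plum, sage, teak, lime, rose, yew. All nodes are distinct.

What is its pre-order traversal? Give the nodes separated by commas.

yew, rye, rose, teak, sage, plum, daisy, tulip, lime

The last element of post-order is the root; it splits in-order into left and right subtrees.
Root yew: left subtree has 1 node {rye}, right has 7 {daisy, plum, tulip, sage, teak, rose, lime}.
  Root rose: left subtree has 5 nodes {daisy, plum, tulip, sage, teak}, right has 1 {lime}.
    Root teak: left subtree has 4 nodes {daisy, plum, tulip, sage}, right has 0 { }.
      Root sage: left subtree has 3 nodes {daisy, plum, tulip}, right has 0 { }.
        Root plum: left subtree has 1 node {daisy}, right has 1 {tulip}.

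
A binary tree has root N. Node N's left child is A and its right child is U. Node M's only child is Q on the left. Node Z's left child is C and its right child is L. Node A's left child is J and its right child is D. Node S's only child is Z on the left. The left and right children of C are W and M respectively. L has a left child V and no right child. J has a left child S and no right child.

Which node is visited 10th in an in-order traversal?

A

In-order visits the left subtree, then the node, then the right subtree.
At N: go left to A.
  At A: go left to J.
    At J: go left to S.
      At S: go left to Z.
        At Z: go left to C.
          At C: go left to W.
            W is a leaf — visit W.
          Visit C.
          At C: go right to M.
            At M: go left to Q.
              Q is a leaf — visit Q.
            Visit M.
            At M: no right child.
        Visit Z.
        At Z: go right to L.
          At L: go left to V.
            V is a leaf — visit V.
          Visit L.
          At L: no right child.
      Visit S.
      At S: no right child.
    Visit J.
    At J: no right child.
  Visit A.
  At A: go right to D.
    D is a leaf — visit D.
Visit N.
At N: go right to U.
  U is a leaf — visit U.
Full in-order sequence: W, C, Q, M, Z, V, L, S, J, A, D, N, U.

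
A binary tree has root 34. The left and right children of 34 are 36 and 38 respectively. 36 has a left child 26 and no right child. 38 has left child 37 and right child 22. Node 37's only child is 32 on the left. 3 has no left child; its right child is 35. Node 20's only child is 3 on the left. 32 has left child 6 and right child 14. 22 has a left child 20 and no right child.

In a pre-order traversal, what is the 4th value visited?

38

Pre-order visits the node, then its left subtree, then its right subtree.
Visit 34.
At 34: go left to 36.
  Visit 36.
  At 36: go left to 26.
    26 is a leaf — visit 26.
  At 36: no right child.
At 34: go right to 38.
  Visit 38.
  At 38: go left to 37.
    Visit 37.
    At 37: go left to 32.
      Visit 32.
      At 32: go left to 6.
        6 is a leaf — visit 6.
      At 32: go right to 14.
        14 is a leaf — visit 14.
    At 37: no right child.
  At 38: go right to 22.
    Visit 22.
    At 22: go left to 20.
      Visit 20.
      At 20: go left to 3.
        Visit 3.
        At 3: no left child.
        At 3: go right to 35.
          35 is a leaf — visit 35.
      At 20: no right child.
    At 22: no right child.
Full pre-order sequence: 34, 36, 26, 38, 37, 32, 6, 14, 22, 20, 3, 35.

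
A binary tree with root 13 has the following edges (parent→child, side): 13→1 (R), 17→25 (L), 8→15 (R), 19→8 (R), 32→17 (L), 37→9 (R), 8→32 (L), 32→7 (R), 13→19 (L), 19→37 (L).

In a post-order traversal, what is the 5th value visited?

Post-order visits the left subtree, then the right subtree, then the node.
At 13: go left to 19.
  At 19: go left to 37.
    At 37: no left child.
    At 37: go right to 9.
      9 is a leaf — visit 9.
    Visit 37.
  At 19: go right to 8.
    At 8: go left to 32.
      At 32: go left to 17.
        At 17: go left to 25.
          25 is a leaf — visit 25.
        At 17: no right child.
        Visit 17.
      At 32: go right to 7.
        7 is a leaf — visit 7.
      Visit 32.
    At 8: go right to 15.
      15 is a leaf — visit 15.
    Visit 8.
  Visit 19.
At 13: go right to 1.
  1 is a leaf — visit 1.
Visit 13.
Full post-order sequence: 9, 37, 25, 17, 7, 32, 15, 8, 19, 1, 13.

7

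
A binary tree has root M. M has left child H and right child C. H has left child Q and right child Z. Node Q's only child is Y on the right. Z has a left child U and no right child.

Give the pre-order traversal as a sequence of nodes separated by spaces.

M H Q Y Z U C

Pre-order visits the node, then its left subtree, then its right subtree.
Visit M.
At M: go left to H.
  Visit H.
  At H: go left to Q.
    Visit Q.
    At Q: no left child.
    At Q: go right to Y.
      Y is a leaf — visit Y.
  At H: go right to Z.
    Visit Z.
    At Z: go left to U.
      U is a leaf — visit U.
    At Z: no right child.
At M: go right to C.
  C is a leaf — visit C.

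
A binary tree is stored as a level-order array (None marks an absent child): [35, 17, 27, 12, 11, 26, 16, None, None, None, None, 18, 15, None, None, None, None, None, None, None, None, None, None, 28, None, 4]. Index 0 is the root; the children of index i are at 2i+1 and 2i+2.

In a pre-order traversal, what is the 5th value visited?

Pre-order visits the node, then its left subtree, then its right subtree.
Visit 35.
At 35: go left to 17.
  Visit 17.
  At 17: go left to 12.
    12 is a leaf — visit 12.
  At 17: go right to 11.
    11 is a leaf — visit 11.
At 35: go right to 27.
  Visit 27.
  At 27: go left to 26.
    Visit 26.
    At 26: go left to 18.
      Visit 18.
      At 18: go left to 28.
        28 is a leaf — visit 28.
      At 18: no right child.
    At 26: go right to 15.
      Visit 15.
      At 15: go left to 4.
        4 is a leaf — visit 4.
      At 15: no right child.
  At 27: go right to 16.
    16 is a leaf — visit 16.
Full pre-order sequence: 35, 17, 12, 11, 27, 26, 18, 28, 15, 4, 16.

27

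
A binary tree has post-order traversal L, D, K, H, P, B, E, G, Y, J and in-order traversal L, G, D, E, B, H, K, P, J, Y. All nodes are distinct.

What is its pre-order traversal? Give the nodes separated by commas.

J, G, L, E, D, B, P, H, K, Y

The last element of post-order is the root; it splits in-order into left and right subtrees.
Root J: left subtree has 8 nodes {L, G, D, E, B, H, K, P}, right has 1 {Y}.
  Root G: left subtree has 1 node {L}, right has 6 {D, E, B, H, K, P}.
    Root E: left subtree has 1 node {D}, right has 4 {B, H, K, P}.
      Root B: left subtree has 0 nodes { }, right has 3 {H, K, P}.
        Root P: left subtree has 2 nodes {H, K}, right has 0 { }.
          Root H: left subtree has 0 nodes { }, right has 1 {K}.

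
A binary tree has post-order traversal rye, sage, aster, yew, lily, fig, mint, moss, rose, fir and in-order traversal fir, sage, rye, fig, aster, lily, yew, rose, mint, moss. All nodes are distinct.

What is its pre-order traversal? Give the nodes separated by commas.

fir, rose, fig, sage, rye, lily, aster, yew, moss, mint

The last element of post-order is the root; it splits in-order into left and right subtrees.
Root fir: left subtree has 0 nodes { }, right has 9 {sage, rye, fig, aster, lily, yew, rose, mint, moss}.
  Root rose: left subtree has 6 nodes {sage, rye, fig, aster, lily, yew}, right has 2 {mint, moss}.
    Root fig: left subtree has 2 nodes {sage, rye}, right has 3 {aster, lily, yew}.
      Root sage: left subtree has 0 nodes { }, right has 1 {rye}.
      Root lily: left subtree has 1 node {aster}, right has 1 {yew}.
    Root moss: left subtree has 1 node {mint}, right has 0 { }.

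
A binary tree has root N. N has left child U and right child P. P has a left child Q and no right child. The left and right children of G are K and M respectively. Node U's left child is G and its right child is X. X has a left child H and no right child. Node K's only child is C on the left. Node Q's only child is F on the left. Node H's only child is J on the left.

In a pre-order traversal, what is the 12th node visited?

F

Pre-order visits the node, then its left subtree, then its right subtree.
Visit N.
At N: go left to U.
  Visit U.
  At U: go left to G.
    Visit G.
    At G: go left to K.
      Visit K.
      At K: go left to C.
        C is a leaf — visit C.
      At K: no right child.
    At G: go right to M.
      M is a leaf — visit M.
  At U: go right to X.
    Visit X.
    At X: go left to H.
      Visit H.
      At H: go left to J.
        J is a leaf — visit J.
      At H: no right child.
    At X: no right child.
At N: go right to P.
  Visit P.
  At P: go left to Q.
    Visit Q.
    At Q: go left to F.
      F is a leaf — visit F.
    At Q: no right child.
  At P: no right child.
Full pre-order sequence: N, U, G, K, C, M, X, H, J, P, Q, F.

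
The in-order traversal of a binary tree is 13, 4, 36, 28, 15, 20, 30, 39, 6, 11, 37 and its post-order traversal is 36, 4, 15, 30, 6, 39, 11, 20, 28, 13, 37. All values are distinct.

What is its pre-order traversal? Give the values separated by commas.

The last element of post-order is the root; it splits in-order into left and right subtrees.
Root 37: left subtree has 10 nodes {13, 4, 36, 28, 15, 20, 30, 39, 6, 11}, right has 0 { }.
  Root 13: left subtree has 0 nodes { }, right has 9 {4, 36, 28, 15, 20, 30, 39, 6, 11}.
    Root 28: left subtree has 2 nodes {4, 36}, right has 6 {15, 20, 30, 39, 6, 11}.
      Root 4: left subtree has 0 nodes { }, right has 1 {36}.
      Root 20: left subtree has 1 node {15}, right has 4 {30, 39, 6, 11}.
        Root 11: left subtree has 3 nodes {30, 39, 6}, right has 0 { }.
          Root 39: left subtree has 1 node {30}, right has 1 {6}.

37, 13, 28, 4, 36, 20, 15, 11, 39, 30, 6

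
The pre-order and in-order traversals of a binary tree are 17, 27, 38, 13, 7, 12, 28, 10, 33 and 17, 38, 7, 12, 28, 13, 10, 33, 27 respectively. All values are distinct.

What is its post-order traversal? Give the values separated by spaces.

28 12 7 33 10 13 38 27 17

The first element of pre-order is the root; it splits in-order into left and right subtrees.
Root 17: left subtree has 0 nodes { }, right has 8 {38, 7, 12, 28, 13, 10, 33, 27}.
  Root 27: left subtree has 7 nodes {38, 7, 12, 28, 13, 10, 33}, right has 0 { }.
    Root 38: left subtree has 0 nodes { }, right has 6 {7, 12, 28, 13, 10, 33}.
      Root 13: left subtree has 3 nodes {7, 12, 28}, right has 2 {10, 33}.
        Root 7: left subtree has 0 nodes { }, right has 2 {12, 28}.
          Root 12: left subtree has 0 nodes { }, right has 1 {28}.
        Root 10: left subtree has 0 nodes { }, right has 1 {33}.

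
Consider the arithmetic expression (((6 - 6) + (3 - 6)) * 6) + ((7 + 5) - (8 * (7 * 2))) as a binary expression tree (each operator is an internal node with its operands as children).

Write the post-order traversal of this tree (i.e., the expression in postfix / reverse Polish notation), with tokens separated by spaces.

Post-order on an expression tree gives postfix notation: for each operator, emit left operand, right operand, then the operator.

6 6 - 3 6 - + 6 * 7 5 + 8 7 2 * * - +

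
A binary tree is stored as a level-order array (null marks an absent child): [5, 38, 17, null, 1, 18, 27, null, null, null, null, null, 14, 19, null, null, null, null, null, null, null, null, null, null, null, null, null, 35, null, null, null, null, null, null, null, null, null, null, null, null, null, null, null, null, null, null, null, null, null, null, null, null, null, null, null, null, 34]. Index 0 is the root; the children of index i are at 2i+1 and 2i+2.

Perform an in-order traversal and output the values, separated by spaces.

In-order visits the left subtree, then the node, then the right subtree.
At 5: go left to 38.
  At 38: no left child.
  Visit 38.
  At 38: go right to 1.
    1 is a leaf — visit 1.
Visit 5.
At 5: go right to 17.
  At 17: go left to 18.
    At 18: no left child.
    Visit 18.
    At 18: go right to 14.
      14 is a leaf — visit 14.
  Visit 17.
  At 17: go right to 27.
    At 27: go left to 19.
      At 19: go left to 35.
        At 35: no left child.
        Visit 35.
        At 35: go right to 34.
          34 is a leaf — visit 34.
      Visit 19.
      At 19: no right child.
    Visit 27.
    At 27: no right child.

38 1 5 18 14 17 35 34 19 27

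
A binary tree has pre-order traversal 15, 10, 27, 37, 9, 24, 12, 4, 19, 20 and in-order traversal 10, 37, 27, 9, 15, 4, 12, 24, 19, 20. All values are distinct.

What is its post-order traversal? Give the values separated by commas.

The first element of pre-order is the root; it splits in-order into left and right subtrees.
Root 15: left subtree has 4 nodes {10, 37, 27, 9}, right has 5 {4, 12, 24, 19, 20}.
  Root 10: left subtree has 0 nodes { }, right has 3 {37, 27, 9}.
    Root 27: left subtree has 1 node {37}, right has 1 {9}.
  Root 24: left subtree has 2 nodes {4, 12}, right has 2 {19, 20}.
    Root 12: left subtree has 1 node {4}, right has 0 { }.
    Root 19: left subtree has 0 nodes { }, right has 1 {20}.

37, 9, 27, 10, 4, 12, 20, 19, 24, 15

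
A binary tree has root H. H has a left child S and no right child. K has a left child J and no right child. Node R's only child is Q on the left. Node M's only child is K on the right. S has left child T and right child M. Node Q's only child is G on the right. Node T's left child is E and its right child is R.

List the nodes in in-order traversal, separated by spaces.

In-order visits the left subtree, then the node, then the right subtree.
At H: go left to S.
  At S: go left to T.
    At T: go left to E.
      E is a leaf — visit E.
    Visit T.
    At T: go right to R.
      At R: go left to Q.
        At Q: no left child.
        Visit Q.
        At Q: go right to G.
          G is a leaf — visit G.
      Visit R.
      At R: no right child.
  Visit S.
  At S: go right to M.
    At M: no left child.
    Visit M.
    At M: go right to K.
      At K: go left to J.
        J is a leaf — visit J.
      Visit K.
      At K: no right child.
Visit H.
At H: no right child.

E T Q G R S M J K H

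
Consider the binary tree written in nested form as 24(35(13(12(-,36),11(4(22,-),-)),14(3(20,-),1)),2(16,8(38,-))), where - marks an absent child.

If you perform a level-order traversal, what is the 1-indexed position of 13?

Level-order visits nodes level by level from the root, left to right within each level.
Level 0: 24
Level 1: 35, 2
Level 2: 13, 14, 16, 8
Level 3: 12, 11, 3, 1, 38
Level 4: 36, 4, 20
Level 5: 22
Full level-order sequence: 24, 35, 2, 13, 14, 16, 8, 12, 11, 3, 1, 38, 36, 4, 20, 22.

4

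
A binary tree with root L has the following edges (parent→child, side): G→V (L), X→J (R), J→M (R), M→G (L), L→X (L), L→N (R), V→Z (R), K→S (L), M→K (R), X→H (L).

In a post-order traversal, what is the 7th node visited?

M

Post-order visits the left subtree, then the right subtree, then the node.
At L: go left to X.
  At X: go left to H.
    H is a leaf — visit H.
  At X: go right to J.
    At J: no left child.
    At J: go right to M.
      At M: go left to G.
        At G: go left to V.
          At V: no left child.
          At V: go right to Z.
            Z is a leaf — visit Z.
          Visit V.
        At G: no right child.
        Visit G.
      At M: go right to K.
        At K: go left to S.
          S is a leaf — visit S.
        At K: no right child.
        Visit K.
      Visit M.
    Visit J.
  Visit X.
At L: go right to N.
  N is a leaf — visit N.
Visit L.
Full post-order sequence: H, Z, V, G, S, K, M, J, X, N, L.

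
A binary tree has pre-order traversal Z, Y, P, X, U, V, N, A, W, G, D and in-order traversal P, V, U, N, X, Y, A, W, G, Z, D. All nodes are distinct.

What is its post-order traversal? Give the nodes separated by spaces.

V N U X P G W A Y D Z

The first element of pre-order is the root; it splits in-order into left and right subtrees.
Root Z: left subtree has 9 nodes {P, V, U, N, X, Y, A, W, G}, right has 1 {D}.
  Root Y: left subtree has 5 nodes {P, V, U, N, X}, right has 3 {A, W, G}.
    Root P: left subtree has 0 nodes { }, right has 4 {V, U, N, X}.
      Root X: left subtree has 3 nodes {V, U, N}, right has 0 { }.
        Root U: left subtree has 1 node {V}, right has 1 {N}.
    Root A: left subtree has 0 nodes { }, right has 2 {W, G}.
      Root W: left subtree has 0 nodes { }, right has 1 {G}.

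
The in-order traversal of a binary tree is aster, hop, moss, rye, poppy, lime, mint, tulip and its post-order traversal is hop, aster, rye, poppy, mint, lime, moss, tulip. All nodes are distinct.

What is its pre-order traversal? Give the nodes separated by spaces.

The last element of post-order is the root; it splits in-order into left and right subtrees.
Root tulip: left subtree has 7 nodes {aster, hop, moss, rye, poppy, lime, mint}, right has 0 { }.
  Root moss: left subtree has 2 nodes {aster, hop}, right has 4 {rye, poppy, lime, mint}.
    Root aster: left subtree has 0 nodes { }, right has 1 {hop}.
    Root lime: left subtree has 2 nodes {rye, poppy}, right has 1 {mint}.
      Root poppy: left subtree has 1 node {rye}, right has 0 { }.

tulip moss aster hop lime poppy rye mint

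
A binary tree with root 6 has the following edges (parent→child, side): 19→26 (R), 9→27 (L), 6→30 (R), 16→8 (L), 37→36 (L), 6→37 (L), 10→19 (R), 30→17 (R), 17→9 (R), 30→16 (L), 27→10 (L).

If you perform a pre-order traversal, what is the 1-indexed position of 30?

4

Pre-order visits the node, then its left subtree, then its right subtree.
Visit 6.
At 6: go left to 37.
  Visit 37.
  At 37: go left to 36.
    36 is a leaf — visit 36.
  At 37: no right child.
At 6: go right to 30.
  Visit 30.
  At 30: go left to 16.
    Visit 16.
    At 16: go left to 8.
      8 is a leaf — visit 8.
    At 16: no right child.
  At 30: go right to 17.
    Visit 17.
    At 17: no left child.
    At 17: go right to 9.
      Visit 9.
      At 9: go left to 27.
        Visit 27.
        At 27: go left to 10.
          Visit 10.
          At 10: no left child.
          At 10: go right to 19.
            Visit 19.
            At 19: no left child.
            At 19: go right to 26.
              26 is a leaf — visit 26.
        At 27: no right child.
      At 9: no right child.
Full pre-order sequence: 6, 37, 36, 30, 16, 8, 17, 9, 27, 10, 19, 26.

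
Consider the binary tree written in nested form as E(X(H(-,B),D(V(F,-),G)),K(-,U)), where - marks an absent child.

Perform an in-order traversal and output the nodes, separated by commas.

H, B, X, F, V, D, G, E, K, U

In-order visits the left subtree, then the node, then the right subtree.
At E: go left to X.
  At X: go left to H.
    At H: no left child.
    Visit H.
    At H: go right to B.
      B is a leaf — visit B.
  Visit X.
  At X: go right to D.
    At D: go left to V.
      At V: go left to F.
        F is a leaf — visit F.
      Visit V.
      At V: no right child.
    Visit D.
    At D: go right to G.
      G is a leaf — visit G.
Visit E.
At E: go right to K.
  At K: no left child.
  Visit K.
  At K: go right to U.
    U is a leaf — visit U.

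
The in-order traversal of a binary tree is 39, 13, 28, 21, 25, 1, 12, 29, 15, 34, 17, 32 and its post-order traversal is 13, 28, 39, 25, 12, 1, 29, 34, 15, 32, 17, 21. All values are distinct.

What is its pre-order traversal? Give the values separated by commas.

21, 39, 28, 13, 17, 15, 29, 1, 25, 12, 34, 32

The last element of post-order is the root; it splits in-order into left and right subtrees.
Root 21: left subtree has 3 nodes {39, 13, 28}, right has 8 {25, 1, 12, 29, 15, 34, 17, 32}.
  Root 39: left subtree has 0 nodes { }, right has 2 {13, 28}.
    Root 28: left subtree has 1 node {13}, right has 0 { }.
  Root 17: left subtree has 6 nodes {25, 1, 12, 29, 15, 34}, right has 1 {32}.
    Root 15: left subtree has 4 nodes {25, 1, 12, 29}, right has 1 {34}.
      Root 29: left subtree has 3 nodes {25, 1, 12}, right has 0 { }.
        Root 1: left subtree has 1 node {25}, right has 1 {12}.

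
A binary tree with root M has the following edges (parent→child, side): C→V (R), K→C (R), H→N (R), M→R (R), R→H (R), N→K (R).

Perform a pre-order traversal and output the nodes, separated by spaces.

Pre-order visits the node, then its left subtree, then its right subtree.
Visit M.
At M: no left child.
At M: go right to R.
  Visit R.
  At R: no left child.
  At R: go right to H.
    Visit H.
    At H: no left child.
    At H: go right to N.
      Visit N.
      At N: no left child.
      At N: go right to K.
        Visit K.
        At K: no left child.
        At K: go right to C.
          Visit C.
          At C: no left child.
          At C: go right to V.
            V is a leaf — visit V.

M R H N K C V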